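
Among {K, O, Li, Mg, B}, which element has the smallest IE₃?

B

IE_3 is the cost of taking one more electron from the +2 cation: K²⁺ is already 1 electron into the core; O²⁺ still has 4 valence electrons; Li²⁺ is already 1 electron into the core; Mg²⁺ is the bare [Ne] core; B²⁺ still has 1 valence electron.
Usually core removal costs more than valence removal, but here the competition is close: a tightly held n=2 valence electron can cost more to remove than an n=3 core electron, so the actual values have to decide it.
Valence configurations: O²⁺ [He]2s²2p², B²⁺ [He]2s¹.
Approximate IE_3 values (kJ/mol): K 4420, O 5300, Li 11815, Mg 7733, B 3660.
So the third ionization energies run B < K < O < Mg < Li.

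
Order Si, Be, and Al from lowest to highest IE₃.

Al < Si < Be

IE_3 is the cost of taking one more electron from the +2 cation: Si²⁺ still has 2 valence electrons; Be²⁺ is the bare [He] core; Al²⁺ still has 1 valence electron.
Breaking into a closed-shell core is much more expensive than removing a leftover valence electron — Be has the largest IE_3 here.
Valence configurations: Si²⁺ [Ne]3s², Al²⁺ [Ne]3s¹.
Approximate IE_3 values (kJ/mol): Si 3232, Be 14849, Al 2745.
Overall IE_3 order: Al < Si < Be.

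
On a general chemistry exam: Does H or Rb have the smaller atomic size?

H is in period 1, group 1; Rb is in period 5, group 1.
Moving right in a period, electrons are added to the same shell under a stronger nuclear pull, so atoms get smaller; moving down, a new shell is opened and atoms get larger.
All are in group 1, so atomic radius increases down the group.
So H has the smaller atomic size (H < Rb).

H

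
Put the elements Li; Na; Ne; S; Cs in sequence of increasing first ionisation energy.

Cs < Na < Li < S < Ne

First ionization energy rises across a period (greater Z_eff holds electrons more tightly) and falls down a group (valence electrons are farther from the nucleus).
Here both period and group differ, so the two effects have to be weighed against each other.
Na > Cs: they share group 1; the group trend gives Na the larger value.
Li > Na: they share group 1; the group trend gives Li the larger value.
S > Li: period and group pull opposite ways; the across-period shift dominates (1000 vs 520 kJ/mol).
Ne > S: relative to S, both the across-period and down-group shifts push Ne's first ionization energy up.
Approximate values (kJ/mol): Li 520, Ne 2081, Na 496, S 1000, Cs 376.
So from lowest to highest: Cs < Na < Li < S < Ne.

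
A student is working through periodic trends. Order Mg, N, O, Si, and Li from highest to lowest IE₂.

After 1 electron has been removed, what remains? Mg⁺ still has 1 valence electron; N⁺ still has 4 valence electrons; O⁺ still has 5 valence electrons; Si⁺ still has 3 valence electrons; Li⁺ is the bare [He] core.
Breaking into a closed-shell core is much more expensive than removing a leftover valence electron — Li has the largest IE_2 here.
Valence configurations: Mg⁺ [Ne]3s¹, N⁺ [He]2s²2p², O⁺ [He]2s²2p³, Si⁺ [Ne]3s²3p¹.
Approximate IE_2 values (kJ/mol): Mg 1451, N 2856, O 3388, Si 1577, Li 7298.
Overall IE_2 order: Mg < Si < N < O < Li.

Li > O > N > Si > Mg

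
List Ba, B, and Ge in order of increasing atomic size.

B < Ge < Ba

B is in period 2, group 13; Ge is in period 4, group 14; Ba is in period 6, group 2.
Across a period the added protons contract the valence shell; down a group each new principal shell makes the atom larger.
Neither a single period nor a single group — weigh both effects.
Ge > B: the two effects oppose for this pair; the down-group effect wins (121 vs 85 pm).
Ba > Ge: relative to Ge, both the across-period and down-group shifts push Ba's atomic radius up.
Tabulated atomic radius (pm): B 85, Ge 121, Ba 196.
So from smallest to largest: B < Ge < Ba.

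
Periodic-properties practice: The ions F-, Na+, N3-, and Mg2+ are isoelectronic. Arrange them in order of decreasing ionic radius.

N3- > F- > Na+ > Mg2+

All of these have 10 electrons, so size is governed by nuclear charge alone: the more protons, the stronger the pull on the same electron cloud, and the smaller the ion.
Nuclear charges: Mg2+ (Z=12), Na+ (Z=11), F- (Z=9), N3- (Z=7).
Largest to smallest: N3- > F- > Na+ > Mg2+.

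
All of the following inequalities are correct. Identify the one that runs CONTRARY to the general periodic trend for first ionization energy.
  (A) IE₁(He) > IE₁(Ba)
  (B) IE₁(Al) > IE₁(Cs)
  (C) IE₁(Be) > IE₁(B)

The general trend: first ionization energy increases across a period and decreases down a group.
(A) He (period 1, group 18) vs Ba (period 6, group 2): the stated order agrees with the simple trend.
(B) Al (period 3, group 13) vs Cs (period 6, group 1): the stated order agrees with the simple trend.
(C) Be (period 2, group 2) vs B (period 2, group 13): the stated order contradicts the simple trend.
The exception is (C): removing B's lone 2p electron is easier than breaking Be's filled 2s².

(C)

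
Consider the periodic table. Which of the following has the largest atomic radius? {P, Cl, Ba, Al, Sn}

Al is in period 3, group 13; P is in period 3, group 15; Cl is in period 3, group 17; Sn is in period 5, group 14; Ba is in period 6, group 2.
Across a period the added protons contract the valence shell; down a group each new principal shell makes the atom larger.
Neither a single period nor a single group — weigh both effects.
P > Cl: P lies to the left of Cl in period 3, so the across-period effect alone puts P larger.
Al > P: Al lies to the left of P in period 3, so the across-period effect alone puts Al larger.
Sn > Al: period and group pull opposite ways; the down-group shift dominates (140 vs 126 pm).
Ba > Sn: both effects reinforce here, so Ba is clearly the larger of the two.
For reference (pm): Al 126, P 111, Cl 99, Sn 140, Ba 196.
The largest atomic radius among these belongs to Ba.

Ba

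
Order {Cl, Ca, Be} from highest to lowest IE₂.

Cl > Be > Ca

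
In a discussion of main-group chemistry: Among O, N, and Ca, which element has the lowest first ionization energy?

IE₁ increases left→right with effective nuclear charge and decreases top→bottom as the valence shell moves farther out.
These span different periods and groups, so the two trends combine.
O > Ca: relative to Ca, both the across-period and down-group shifts push O's first ionization energy up.
N > O: this pair runs against the simple trend — see the exception note.
Note the exception: N has a higher first ionization energy than O, contrary to the simple trend — pairing an electron in O's 2p⁴ costs repulsion energy, so O ionizes more easily than half-filled N (2p³).
For reference (kJ/mol): N 1402, O 1314, Ca 590.
The lowest first ionization energy among these belongs to Ca.

Ca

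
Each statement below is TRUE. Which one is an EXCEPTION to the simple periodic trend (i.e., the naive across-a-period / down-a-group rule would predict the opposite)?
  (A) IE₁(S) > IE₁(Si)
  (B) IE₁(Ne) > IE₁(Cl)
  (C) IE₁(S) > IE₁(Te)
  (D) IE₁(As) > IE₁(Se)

The general trend: first ionization energy increases across a period and decreases down a group.
(A) S (period 3, group 16) vs Si (period 3, group 14): the stated order agrees with the simple trend.
(B) Ne (period 2, group 18) vs Cl (period 3, group 17): the stated order agrees with the simple trend.
(C) S (period 3, group 16) vs Te (period 5, group 16): the stated order agrees with the simple trend.
(D) As (period 4, group 15) vs Se (period 4, group 16): the stated order contradicts the simple trend.
The exception is (D): Se (4p⁴) ionizes more easily than half-filled As (4p³).

(D)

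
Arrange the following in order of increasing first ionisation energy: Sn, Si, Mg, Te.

Sn < Mg < Si < Te

Mg is in period 3, group 2; Si is in period 3, group 14; Sn is in period 5, group 14; Te is in period 5, group 16.
IE₁ increases left→right with effective nuclear charge and decreases top→bottom as the valence shell moves farther out.
Neither a single period nor a single group — weigh both effects.
Mg > Sn: period and group pull opposite ways; the down-group shift dominates (738 vs 709 kJ/mol).
Si > Mg: Si lies to the right of Mg in period 3, so the across-period effect alone puts Si higher.
Te > Si: the two effects oppose for this pair; the across-period effect wins (869 vs 786 kJ/mol).
For reference (kJ/mol): Mg 738, Si 786, Sn 709, Te 869.
So from lowest to highest: Sn < Mg < Si < Te.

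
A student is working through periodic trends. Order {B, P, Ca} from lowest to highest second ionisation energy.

IE_2 is the cost of taking one more electron from the +1 cation: B⁺ still has 2 valence electrons; P⁺ still has 4 valence electrons; Ca⁺ still has 1 valence electron.
All are still removing valence electrons, so compare the +1 ions as you would atoms: IE_2 generally rises across a period (higher Z_eff) and falls down a group (larger shell), subject to the usual subshell exceptions.
Valence configurations: B⁺ [He]2s², P⁺ [Ne]3s²3p², Ca⁺ [Ar]4s¹.
Approximate IE_2 values (kJ/mol): B 2427, P 1907, Ca 1145.
So the second ionization energies run Ca < P < B.

Ca < P < B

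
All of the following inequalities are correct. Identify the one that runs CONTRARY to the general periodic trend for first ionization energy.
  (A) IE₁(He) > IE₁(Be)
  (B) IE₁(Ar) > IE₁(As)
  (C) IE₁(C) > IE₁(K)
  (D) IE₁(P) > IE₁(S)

(D)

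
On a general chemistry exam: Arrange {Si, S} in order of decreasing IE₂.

S > Si

IE_2 is the cost of taking one more electron from the +1 cation: Si⁺ still has 3 valence electrons; S⁺ still has 5 valence electrons.
All are still removing valence electrons, so compare the +1 ions as you would atoms: IE_2 generally rises across a period (higher Z_eff) and falls down a group (larger shell), subject to the usual subshell exceptions.
Valence configurations: Si⁺ [Ne]3s²3p¹, S⁺ [Ne]3s²3p³.
Approximate IE_2 values (kJ/mol): Si 1577, S 2252.
Overall IE_2 order: Si < S.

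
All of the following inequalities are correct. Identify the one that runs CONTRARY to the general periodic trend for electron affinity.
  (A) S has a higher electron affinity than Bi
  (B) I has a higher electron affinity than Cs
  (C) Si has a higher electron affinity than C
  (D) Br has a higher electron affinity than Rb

(C)

The general trend: electron affinity increases across a period and decreases down a group.
(A) S (period 3, group 16) vs Bi (period 6, group 15): the stated order agrees with the simple trend.
(B) I (period 5, group 17) vs Cs (period 6, group 1): the stated order agrees with the simple trend.
(C) Si (period 3, group 14) vs C (period 2, group 14): the stated order contradicts the simple trend.
(D) Br (period 4, group 17) vs Rb (period 5, group 1): the stated order agrees with the simple trend.
The exception is (C): Si's larger, more diffuse 3p orbitals accept an added electron slightly more readily than C's compact 2p.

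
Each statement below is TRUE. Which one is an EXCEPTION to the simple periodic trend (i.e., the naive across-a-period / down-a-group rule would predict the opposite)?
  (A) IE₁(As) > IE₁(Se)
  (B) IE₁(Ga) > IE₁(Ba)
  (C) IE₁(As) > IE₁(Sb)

(A)

The general trend: first ionization energy increases across a period and decreases down a group.
(A) As (period 4, group 15) vs Se (period 4, group 16): the stated order contradicts the simple trend.
(B) Ga (period 4, group 13) vs Ba (period 6, group 2): the stated order agrees with the simple trend.
(C) As (period 4, group 15) vs Sb (period 5, group 15): the stated order agrees with the simple trend.
The exception is (A): Se (4p⁴) ionizes more easily than half-filled As (4p³).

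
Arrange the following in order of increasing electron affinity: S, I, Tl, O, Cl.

O is in period 2, group 16; S is in period 3, group 16; Cl is in period 3, group 17; I is in period 5, group 17; Tl is in period 6, group 13.
Electron affinity generally becomes more exothermic across a period toward the halogens and less exothermic down a group.
These span different periods and groups, so the two trends combine.
O > Tl: relative to Tl, both the across-period and down-group shifts push O's electron affinity up.
S > O: this pair runs against the simple trend — see the exception note.
I > S: period and group pull opposite ways; the across-period shift dominates (295 vs 200 kJ/mol).
Cl > I: Cl sits above I in group 17, so the down-group effect alone puts Cl higher.
Note the exception: S has a higher electron affinity than O, contrary to the simple trend — the compact 2p subshell of O repels the added electron more than S's larger 3p does.
For reference (kJ/mol): O 141, S 200, Cl 349, I 295, Tl 19.
So from lowest to highest: Tl < O < S < I < Cl.

Tl < O < S < I < Cl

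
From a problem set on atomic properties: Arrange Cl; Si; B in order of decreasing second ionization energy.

The second ionization energy removes an electron from the +1 ion. For each element: Cl⁺ still has 6 valence electrons; Si⁺ still has 3 valence electrons; B⁺ still has 2 valence electrons.
All are still removing valence electrons, so compare the +1 ions as you would atoms: IE_2 generally rises across a period (higher Z_eff) and falls down a group (larger shell), subject to the usual subshell exceptions.
Valence configurations: Cl⁺ [Ne]3s²3p⁴, Si⁺ [Ne]3s²3p¹, B⁺ [He]2s².
Tabulated IE_2 (kJ/mol): Cl 2298, Si 1577, B 2427.
Overall IE_2 order: Si < Cl < B.

B > Cl > Si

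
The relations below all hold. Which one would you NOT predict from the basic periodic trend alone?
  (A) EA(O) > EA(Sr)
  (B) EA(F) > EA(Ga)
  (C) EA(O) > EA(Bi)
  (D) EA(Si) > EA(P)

The general trend: electron affinity increases across a period and decreases down a group.
(A) O (period 2, group 16) vs Sr (period 5, group 2): the stated order agrees with the simple trend.
(B) F (period 2, group 17) vs Ga (period 4, group 13): the stated order agrees with the simple trend.
(C) O (period 2, group 16) vs Bi (period 6, group 15): the stated order agrees with the simple trend.
(D) Si (period 3, group 14) vs P (period 3, group 15): the stated order contradicts the simple trend.
The exception is (D): adding an electron to P's half-filled 3p³ is unfavourable, so Si (3p²) has the more exothermic EA.

(D)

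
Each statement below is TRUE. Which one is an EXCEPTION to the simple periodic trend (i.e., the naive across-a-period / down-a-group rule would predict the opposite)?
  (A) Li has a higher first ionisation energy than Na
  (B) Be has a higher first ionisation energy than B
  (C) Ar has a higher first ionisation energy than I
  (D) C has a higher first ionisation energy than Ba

(B)

The general trend: first ionisation energy increases across a period and decreases down a group.
(A) Li (period 2, group 1) vs Na (period 3, group 1): the stated order agrees with the simple trend.
(B) Be (period 2, group 2) vs B (period 2, group 13): the stated order contradicts the simple trend.
(C) Ar (period 3, group 18) vs I (period 5, group 17): the stated order agrees with the simple trend.
(D) C (period 2, group 14) vs Ba (period 6, group 2): the stated order agrees with the simple trend.
The exception is (B): removing B's lone 2p electron is easier than breaking Be's filled 2s².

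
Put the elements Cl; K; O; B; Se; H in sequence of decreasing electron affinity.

Cl > Se > O > H > K > B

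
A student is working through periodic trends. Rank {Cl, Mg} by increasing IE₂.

Mg < Cl

Consider each +1 ion: Cl⁺ still has 6 valence electrons; Mg⁺ still has 1 valence electron.
All are still removing valence electrons, so compare the +1 ions as you would atoms: IE_2 generally rises across a period (higher Z_eff) and falls down a group (larger shell), subject to the usual subshell exceptions.
Valence configurations: Cl⁺ [Ne]3s²3p⁴, Mg⁺ [Ne]3s¹.
The numbers (kJ/mol): Cl 2298, Mg 1451.
Overall IE_2 order: Mg < Cl.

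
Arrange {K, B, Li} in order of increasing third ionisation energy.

The third ionization energy removes an electron from the +2 ion. For each element: K²⁺ is already 1 electron into the core; B²⁺ still has 1 valence electron; Li²⁺ is already 1 electron into the core.
Pulling an electron out of a noble-gas core costs far more than removing a remaining valence electron, so K and Li sit at the high end of IE_3.
Approximate IE_3 values (kJ/mol): K 4420, B 3660, Li 11815.
Overall IE_3 order: B < K < Li.

B < K < Li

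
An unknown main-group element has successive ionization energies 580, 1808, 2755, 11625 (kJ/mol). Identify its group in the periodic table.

Group 13

Look for the largest jump between consecutive ionization energies: IE4/IE3 ≈ 4.2, far larger than any earlier ratio.
That jump marks the point where a core electron is being removed. So the atom has 3 valence electrons.
A main-group element with 3 valence electrons is in group 13.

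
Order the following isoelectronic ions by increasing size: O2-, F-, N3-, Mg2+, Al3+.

All of these have 10 electrons, so size is governed by nuclear charge alone: the more protons, the stronger the pull on the same electron cloud, and the smaller the ion.
Nuclear charges: Al3+ (Z=13), Mg2+ (Z=12), F- (Z=9), O2- (Z=8), N3- (Z=7).
Smallest to largest: Al3+ < Mg2+ < F- < O2- < N3-.

Al3+, Mg2+, F-, O2-, N3-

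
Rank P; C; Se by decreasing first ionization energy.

C > P > Se

IE₁ increases left→right with effective nuclear charge and decreases top→bottom as the valence shell moves farther out.
A diagonal step moves right (one effect) and down (the opposite effect) at once.
P > Se: period and group pull opposite ways; the down-group shift dominates (1012 vs 941 kJ/mol).
C > P: period and group pull opposite ways; the down-group shift dominates (1086 vs 1012 kJ/mol).
Tabulated first ionization energy (kJ/mol): C 1086, P 1012, Se 941.
So from highest to lowest: C > P > Se.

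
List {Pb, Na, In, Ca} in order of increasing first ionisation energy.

Na, In, Ca, Pb

First ionization energy rises across a period (greater Z_eff holds electrons more tightly) and falls down a group (valence electrons are farther from the nucleus).
These sit on a diagonal, where the across-period and down-group effects partly cancel.
In > Na: period and group pull opposite ways; the across-period shift dominates (558 vs 496 kJ/mol).
Ca > In: the two effects oppose for this pair; the down-group effect wins (590 vs 558 kJ/mol).
Pb > Ca: the two effects oppose for this pair; the across-period effect wins (716 vs 590 kJ/mol).
Tabulated first ionization energy (kJ/mol): Na 496, Ca 590, In 558, Pb 716.
So from lowest to highest: Na < In < Ca < Pb.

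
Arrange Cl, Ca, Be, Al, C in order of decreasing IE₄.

Be > Al > Ca > C > Cl

After 3 electrons have been removed, what remains? Cl³⁺ still has 4 valence electrons; Ca³⁺ is already 1 electron into the core; Be³⁺ is already 1 electron into the core; Al³⁺ is the bare [Ne] core; C³⁺ still has 1 valence electron.
Pulling an electron out of a noble-gas core costs far more than removing a remaining valence electron, so Ca, Al and Be sit at the high end of IE_4.
Valence configurations: Cl³⁺ [Ne]3s²3p², C³⁺ [He]2s¹.
Tabulated IE_4 (kJ/mol): Cl 5159, Ca 6491, Be 21007, Al 11577, C 6223.
Overall IE_4 order: Cl < C < Ca < Al < Be.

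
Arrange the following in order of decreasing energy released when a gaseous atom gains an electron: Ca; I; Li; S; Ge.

Electron affinity generally becomes more exothermic across a period toward the halogens and less exothermic down a group.
Neither a single period nor a single group — weigh both effects.
Li > Ca: period and group pull opposite ways; the down-group shift dominates (60 vs 2 kJ/mol).
Ge > Li: period and group pull opposite ways; the across-period shift dominates (119 vs 60 kJ/mol).
S > Ge: relative to Ge, both the across-period and down-group shifts push S's electron affinity up.
I > S: the two effects oppose for this pair; the across-period effect wins (295 vs 200 kJ/mol).
For reference (kJ/mol): Li 60, S 200, Ca 2, Ge 119, I 295.
So from highest to lowest: I > S > Ge > Li > Ca.

I > S > Ge > Li > Ca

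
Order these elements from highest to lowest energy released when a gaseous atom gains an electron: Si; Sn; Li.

Li is in period 2, group 1; Si is in period 3, group 14; Sn is in period 5, group 14.
Atoms with high Z_eff and room in the valence shell (especially the halogens) have the most exothermic electron affinities.
Here both period and group differ, so the two effects have to be weighed against each other.
Sn > Li: the two effects oppose for this pair; the across-period effect wins (107 vs 60 kJ/mol).
Si > Sn: Si sits above Sn in group 14, so the down-group effect alone puts Si higher.
Tabulated electron affinity (kJ/mol): Li 60, Si 134, Sn 107.
So from highest to lowest: Si > Sn > Li.

Si > Sn > Li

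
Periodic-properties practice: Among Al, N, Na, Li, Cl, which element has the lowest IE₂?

Al

After 1 electron has been removed, what remains? Al⁺ still has 2 valence electrons; N⁺ still has 4 valence electrons; Na⁺ is the bare [Ne] core; Li⁺ is the bare [He] core; Cl⁺ still has 6 valence electrons.
Pulling an electron out of a noble-gas core costs far more than removing a remaining valence electron, so Na and Li sit at the high end of IE_2.
Valence configurations: Al⁺ [Ne]3s², N⁺ [He]2s²2p², Cl⁺ [Ne]3s²3p⁴.
Tabulated IE_2 (kJ/mol): Al 1817, N 2856, Na 4562, Li 7298, Cl 2298.
Hence IE_2: Al < Cl < N < Na < Li.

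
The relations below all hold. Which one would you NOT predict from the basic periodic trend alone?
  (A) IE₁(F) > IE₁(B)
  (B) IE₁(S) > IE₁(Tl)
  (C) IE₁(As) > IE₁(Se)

(C)

The general trend: IE₁ increases across a period and decreases down a group.
(A) F (period 2, group 17) vs B (period 2, group 13): the stated order agrees with the simple trend.
(B) S (period 3, group 16) vs Tl (period 6, group 13): the stated order agrees with the simple trend.
(C) As (period 4, group 15) vs Se (period 4, group 16): the stated order contradicts the simple trend.
The exception is (C): Se (4p⁴) ionizes more easily than half-filled As (4p³).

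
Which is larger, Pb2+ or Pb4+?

Pb2+

Both ions have Z = 82 protons, but Pb4+ has lost more electrons, so its remaining electrons feel a larger effective nuclear charge per electron and are pulled in more tightly.
Higher positive charge → smaller ion, so Pb2+ > Pb4+.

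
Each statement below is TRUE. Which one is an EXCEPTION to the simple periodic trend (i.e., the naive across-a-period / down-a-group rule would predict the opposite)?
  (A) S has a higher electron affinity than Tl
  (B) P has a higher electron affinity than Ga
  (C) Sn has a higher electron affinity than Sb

(C)

The general trend: electron affinity increases across a period and decreases down a group.
(A) S (period 3, group 16) vs Tl (period 6, group 13): the stated order agrees with the simple trend.
(B) P (period 3, group 15) vs Ga (period 4, group 13): the stated order agrees with the simple trend.
(C) Sn (period 5, group 14) vs Sb (period 5, group 15): the stated order contradicts the simple trend.
The exception is (C): adding an electron to Sb's half-filled 5p³ is unfavourable, so Sn has the more exothermic EA.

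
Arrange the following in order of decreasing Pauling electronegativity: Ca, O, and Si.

O > Si > Ca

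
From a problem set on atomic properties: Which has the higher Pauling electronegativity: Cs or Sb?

Smaller atoms with higher effective nuclear charge are more electronegative.
Neither a single period nor a single group — weigh both effects.
Sb > Cs: both effects reinforce here, so Sb is clearly the higher of the two.
Approximate values (Pauling): Sb 2.05, Cs 0.79.
So Sb has the higher Pauling electronegativity (Sb > Cs).

Sb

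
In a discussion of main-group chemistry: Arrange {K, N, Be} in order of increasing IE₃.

K < N < Be

After 2 electrons have been removed, what remains? K²⁺ is already 1 electron into the core; N²⁺ still has 3 valence electrons; Be²⁺ is the bare [He] core.
Usually core removal costs more than valence removal, but here the competition is close: a tightly held n=2 valence electron can cost more to remove than an n=3 core electron, so the actual values have to decide it.
Approximate IE_3 values (kJ/mol): K 4420, N 4578, Be 14849.
Putting it together, IE_3: K < N < Be.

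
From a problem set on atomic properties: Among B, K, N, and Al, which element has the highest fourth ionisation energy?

After 3 electrons have been removed, what remains? B³⁺ is the bare [He] core; K³⁺ is already 2 electrons into the core; N³⁺ still has 2 valence electrons; Al³⁺ is the bare [Ne] core.
Usually core removal costs more than valence removal, but here the competition is close: a tightly held n=2 valence electron can cost more to remove than an n=3 core electron, so the actual values have to decide it.
The numbers (kJ/mol): B 25026, K 5877, N 7475, Al 11577.
Overall IE_4 order: K < N < Al < B.

B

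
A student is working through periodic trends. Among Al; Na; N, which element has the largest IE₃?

IE_3 is the cost of taking one more electron from the +2 cation: Al²⁺ still has 1 valence electron; Na²⁺ is already 1 electron into the core; N²⁺ still has 3 valence electrons.
Breaking into a closed-shell core is much more expensive than removing a leftover valence electron — Na has the largest IE_3 here.
Valence configurations: Al²⁺ [Ne]3s¹, N²⁺ [He]2s²2p¹.
The numbers (kJ/mol): Al 2745, Na 6910, N 4578.
Overall IE_3 order: Al < N < Na.

Na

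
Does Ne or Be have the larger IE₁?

Ne

Be is in period 2, group 2; Ne is in period 2, group 18.
Removing the outermost electron gets harder across a period and easier down a group.
All lie in period 2, so first ionization energy increases left to right.
So Ne has the larger IE₁ (Ne > Be).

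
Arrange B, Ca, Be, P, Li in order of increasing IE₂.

IE_2 is the cost of taking one more electron from the +1 cation: B⁺ still has 2 valence electrons; Ca⁺ still has 1 valence electron; Be⁺ still has 1 valence electron; P⁺ still has 4 valence electrons; Li⁺ is the bare [He] core.
Core electrons are held far more tightly than valence electrons, so Li tops the IE_2 order.
Valence configurations: B⁺ [He]2s², Ca⁺ [Ar]4s¹, Be⁺ [He]2s¹, P⁺ [Ne]3s²3p².
Approximate IE_2 values (kJ/mol): B 2427, Ca 1145, Be 1757, P 1907, Li 7298.
So the second ionization energies run Ca < Be < P < B < Li.

Ca < Be < P < B < Li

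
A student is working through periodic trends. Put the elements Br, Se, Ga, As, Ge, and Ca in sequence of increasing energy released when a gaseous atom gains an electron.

Ca, Ga, As, Ge, Se, Br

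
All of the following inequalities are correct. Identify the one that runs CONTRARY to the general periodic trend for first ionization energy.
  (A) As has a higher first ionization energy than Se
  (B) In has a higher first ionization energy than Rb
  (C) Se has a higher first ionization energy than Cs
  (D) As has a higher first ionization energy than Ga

(A)

The general trend: first ionization energy increases across a period and decreases down a group.
(A) As (period 4, group 15) vs Se (period 4, group 16): the stated order contradicts the simple trend.
(B) In (period 5, group 13) vs Rb (period 5, group 1): the stated order agrees with the simple trend.
(C) Se (period 4, group 16) vs Cs (period 6, group 1): the stated order agrees with the simple trend.
(D) As (period 4, group 15) vs Ga (period 4, group 13): the stated order agrees with the simple trend.
The exception is (A): Se (4p⁴) ionizes more easily than half-filled As (4p³).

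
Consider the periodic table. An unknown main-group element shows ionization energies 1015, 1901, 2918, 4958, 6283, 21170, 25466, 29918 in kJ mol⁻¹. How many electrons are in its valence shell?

Look for the largest jump between consecutive ionization energies: IE6/IE5 ≈ 3.4, far larger than any earlier ratio.
That jump marks the point where a core electron is being removed. So the atom has 5 valence electrons.

5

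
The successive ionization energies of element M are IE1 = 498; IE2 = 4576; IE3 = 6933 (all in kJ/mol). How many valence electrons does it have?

Look for the largest jump between consecutive ionization energies: IE2/IE1 ≈ 9.2, far larger than any earlier ratio.
That jump marks the point where a core electron is being removed. So the atom has 1 valence electron.

1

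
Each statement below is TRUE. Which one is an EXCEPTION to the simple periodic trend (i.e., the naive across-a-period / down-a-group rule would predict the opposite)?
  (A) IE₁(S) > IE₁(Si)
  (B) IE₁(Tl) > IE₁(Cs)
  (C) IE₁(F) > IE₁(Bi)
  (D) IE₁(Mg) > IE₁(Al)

(D)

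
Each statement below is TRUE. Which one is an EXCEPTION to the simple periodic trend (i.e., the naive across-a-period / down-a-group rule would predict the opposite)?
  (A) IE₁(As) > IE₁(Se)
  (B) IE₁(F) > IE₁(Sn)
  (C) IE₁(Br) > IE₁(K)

The general trend: first ionisation energy increases across a period and decreases down a group.
(A) As (period 4, group 15) vs Se (period 4, group 16): the stated order contradicts the simple trend.
(B) F (period 2, group 17) vs Sn (period 5, group 14): the stated order agrees with the simple trend.
(C) Br (period 4, group 17) vs K (period 4, group 1): the stated order agrees with the simple trend.
The exception is (A): Se (4p⁴) ionizes more easily than half-filled As (4p³).

(A)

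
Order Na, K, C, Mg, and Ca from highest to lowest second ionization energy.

IE_2 is the cost of taking one more electron from the +1 cation: Na⁺ is the bare [Ne] core; K⁺ is the bare [Ar] core; C⁺ still has 3 valence electrons; Mg⁺ still has 1 valence electron; Ca⁺ still has 1 valence electron.
Pulling an electron out of a noble-gas core costs far more than removing a remaining valence electron, so K and Na sit at the high end of IE_2.
Valence configurations: C⁺ [He]2s²2p¹, Mg⁺ [Ne]3s¹, Ca⁺ [Ar]4s¹.
The numbers (kJ/mol): Na 4562, K 3052, C 2353, Mg 1451, Ca 1145.
Putting it together, IE_2: Ca < Mg < C < K < Na.

Na > K > C > Mg > Ca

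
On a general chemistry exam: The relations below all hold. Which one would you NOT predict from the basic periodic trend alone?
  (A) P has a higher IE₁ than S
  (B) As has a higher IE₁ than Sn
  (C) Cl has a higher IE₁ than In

(A)

The general trend: IE₁ increases across a period and decreases down a group.
(A) P (period 3, group 15) vs S (period 3, group 16): the stated order contradicts the simple trend.
(B) As (period 4, group 15) vs Sn (period 5, group 14): the stated order agrees with the simple trend.
(C) Cl (period 3, group 17) vs In (period 5, group 13): the stated order agrees with the simple trend.
The exception is (A): S (3p⁴) ionizes more easily than half-filled P (3p³) because the paired 3p electron in S is pushed out by e⁻–e⁻ repulsion.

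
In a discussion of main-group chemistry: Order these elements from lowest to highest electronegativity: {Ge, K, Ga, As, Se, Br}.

K is in period 4, group 1; Ga is in period 4, group 13; Ge is in period 4, group 14; As is in period 4, group 15; Se is in period 4, group 16; Br is in period 4, group 17.
Electronegativity increases across a period and decreases down a group, tracking effective nuclear charge and atomic size.
All lie in period 4, so electronegativity increases left to right.
So from lowest to highest: K < Ga < Ge < As < Se < Br.

K < Ga < Ge < As < Se < Br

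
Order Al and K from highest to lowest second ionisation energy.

K > Al

IE_2 is the cost of taking one more electron from the +1 cation: Al⁺ still has 2 valence electrons; K⁺ is the bare [Ar] core.
Breaking into a closed-shell core is much more expensive than removing a leftover valence electron — K has the largest IE_2 here.
The numbers (kJ/mol): Al 1817, K 3052.
Hence IE_2: Al < K.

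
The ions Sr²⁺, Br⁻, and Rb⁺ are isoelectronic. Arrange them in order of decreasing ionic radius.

Br⁻ > Rb⁺ > Sr²⁺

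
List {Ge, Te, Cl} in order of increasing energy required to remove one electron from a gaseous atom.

Ge < Te < Cl

IE₁ increases left→right with effective nuclear charge and decreases top→bottom as the valence shell moves farther out.
Here both period and group differ, so the two effects have to be weighed against each other.
Te > Ge: period and group pull opposite ways; the across-period shift dominates (869 vs 762 kJ/mol).
Cl > Te: both effects reinforce here, so Cl is clearly the higher of the two.
Approximate values (kJ/mol): Cl 1251, Ge 762, Te 869.
So from lowest to highest: Ge < Te < Cl.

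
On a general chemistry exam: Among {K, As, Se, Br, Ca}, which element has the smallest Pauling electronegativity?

K

K is in period 4, group 1; Ca is in period 4, group 2; As is in period 4, group 15; Se is in period 4, group 16; Br is in period 4, group 17.
EN rises left→right (higher Z_eff, smaller atoms) and falls top→bottom (larger, more shielded atoms).
All lie in period 4, so electronegativity increases left to right.
The smallest Pauling electronegativity among these belongs to K.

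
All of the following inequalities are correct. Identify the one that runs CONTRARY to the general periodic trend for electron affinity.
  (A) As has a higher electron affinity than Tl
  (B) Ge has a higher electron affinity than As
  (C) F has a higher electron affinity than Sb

The general trend: electron affinity increases across a period and decreases down a group.
(A) As (period 4, group 15) vs Tl (period 6, group 13): the stated order agrees with the simple trend.
(B) Ge (period 4, group 14) vs As (period 4, group 15): the stated order contradicts the simple trend.
(C) F (period 2, group 17) vs Sb (period 5, group 15): the stated order agrees with the simple trend.
The exception is (B): adding an electron to As's half-filled 4p³ is unfavourable, so Ge (4p²) has the more exothermic EA.

(B)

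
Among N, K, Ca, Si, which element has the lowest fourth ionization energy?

Si

The fourth ionization energy removes an electron from the +3 ion. For each element: N³⁺ still has 2 valence electrons; K³⁺ is already 2 electrons into the core; Ca³⁺ is already 1 electron into the core; Si³⁺ still has 1 valence electron.
Usually core removal costs more than valence removal, but here the competition is close: a tightly held n=2 valence electron can cost more to remove than an n=3 core electron, so the actual values have to decide it.
Valence configurations: N³⁺ [He]2s², Si³⁺ [Ne]3s¹.
Tabulated IE_4 (kJ/mol): N 7475, K 5877, Ca 6491, Si 4356.
Putting it together, IE_4: Si < K < Ca < N.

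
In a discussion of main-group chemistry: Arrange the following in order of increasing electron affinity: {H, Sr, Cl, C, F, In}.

Atoms with high Z_eff and room in the valence shell (especially the halogens) have the most exothermic electron affinities.
Neither a single period nor a single group — weigh both effects.
In > Sr: both are in period 5; the period trend gives In the larger value.
H > In: the two effects oppose for this pair; the down-group effect wins (73 vs 29 kJ/mol).
C > H: the two effects oppose for this pair; the across-period effect wins (122 vs 73 kJ/mol).
F > C: both are in period 2; the period trend gives F the larger value.
Cl > F: this pair runs against the simple trend — see the exception note.
Note the exception: Cl has a higher electron affinity than F, contrary to the simple trend — F's small 2p subshell makes the incoming electron feel strong e⁻–e⁻ repulsion, so Cl actually releases more energy on gaining an electron.
Approximate values (kJ/mol): H 73, C 122, F 328, Cl 349, Sr 5, In 29.
So from lowest to highest: Sr < In < H < C < F < Cl.

Sr < In < H < C < F < Cl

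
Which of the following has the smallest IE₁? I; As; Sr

IE₁ increases left→right with effective nuclear charge and decreases top→bottom as the valence shell moves farther out.
Here both period and group differ, so the two effects have to be weighed against each other.
As > Sr: both effects reinforce here, so As is clearly the higher of the two.
I > As: the two effects oppose for this pair; the across-period effect wins (1008 vs 947 kJ/mol).
Tabulated first ionization energy (kJ/mol): As 947, Sr 550, I 1008.
The smallest IE₁ among these belongs to Sr.

Sr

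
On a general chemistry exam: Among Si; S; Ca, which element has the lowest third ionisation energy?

Si

After 2 electrons have been removed, what remains? Si²⁺ still has 2 valence electrons; S²⁺ still has 4 valence electrons; Ca²⁺ is the bare [Ar] core.
Pulling an electron out of a noble-gas core costs far more than removing a remaining valence electron, so Ca sits at the high end of IE_3.
Valence configurations: Si²⁺ [Ne]3s², S²⁺ [Ne]3s²3p².
Approximate IE_3 values (kJ/mol): Si 3232, S 3357, Ca 4912.
Putting it together, IE_3: Si < S < Ca.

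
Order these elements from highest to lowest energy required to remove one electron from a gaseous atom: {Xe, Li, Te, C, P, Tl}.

Xe > C > P > Te > Tl > Li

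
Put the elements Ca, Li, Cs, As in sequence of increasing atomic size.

As < Li < Ca < Cs

Li is in period 2, group 1; Ca is in period 4, group 2; As is in period 4, group 15; Cs is in period 6, group 1.
Moving right in a period, electrons are added to the same shell under a stronger nuclear pull, so atoms get smaller; moving down, a new shell is opened and atoms get larger.
These span different periods and groups, so the two trends combine.
Li > As: period and group pull opposite ways; the across-period shift dominates (133 vs 121 pm).
Ca > Li: the two effects oppose for this pair; the down-group effect wins (171 vs 133 pm).
Cs > Ca: both effects reinforce here, so Cs is clearly the larger of the two.
For reference (pm): Li 133, Ca 171, As 121, Cs 232.
So from smallest to largest: As < Li < Ca < Cs.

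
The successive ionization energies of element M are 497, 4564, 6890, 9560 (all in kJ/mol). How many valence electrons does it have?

Look for the largest jump between consecutive ionization energies: IE2/IE1 ≈ 9.2, far larger than any earlier ratio.
That jump marks the point where a core electron is being removed. So the atom has 1 valence electron.

1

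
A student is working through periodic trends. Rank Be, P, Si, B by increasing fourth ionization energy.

Si, P, Be, B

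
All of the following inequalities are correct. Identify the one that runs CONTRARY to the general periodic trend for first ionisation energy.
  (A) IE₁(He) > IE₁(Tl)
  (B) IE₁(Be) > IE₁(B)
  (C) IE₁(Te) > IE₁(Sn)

(B)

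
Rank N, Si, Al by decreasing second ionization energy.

N > Al > Si

After 1 electron has been removed, what remains? N⁺ still has 4 valence electrons; Si⁺ still has 3 valence electrons; Al⁺ still has 2 valence electrons.
All are still removing valence electrons, so compare the +1 ions as you would atoms: IE_2 generally rises across a period (higher Z_eff) and falls down a group (larger shell), subject to the usual subshell exceptions.
Valence configurations: N⁺ [He]2s²2p², Si⁺ [Ne]3s²3p¹, Al⁺ [Ne]3s².
Si⁺ loses a lone 3p electron whereas Al⁺ must break into a filled 3s² pair, so IE_2(Al) > IE_2(Si) even though Si has the higher nuclear charge.
Tabulated IE_2 (kJ/mol): N 2856, Si 1577, Al 1817.
Hence IE_2: Si < Al < N.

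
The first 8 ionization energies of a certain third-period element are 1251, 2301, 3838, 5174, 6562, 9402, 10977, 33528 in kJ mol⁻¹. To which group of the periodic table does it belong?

Look for the largest jump between consecutive ionization energies: IE8/IE7 ≈ 3.1, far larger than any earlier ratio.
That jump marks the point where a core electron is being removed. So the atom has 7 valence electrons.
A main-group element with 7 valence electrons is in group 17.

Group 17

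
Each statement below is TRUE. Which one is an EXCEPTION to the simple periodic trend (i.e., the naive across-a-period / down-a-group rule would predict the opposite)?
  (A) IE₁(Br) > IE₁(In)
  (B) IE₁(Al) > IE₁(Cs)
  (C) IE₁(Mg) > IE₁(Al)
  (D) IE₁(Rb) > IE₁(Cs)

The general trend: first ionisation energy increases across a period and decreases down a group.
(A) Br (period 4, group 17) vs In (period 5, group 13): the stated order agrees with the simple trend.
(B) Al (period 3, group 13) vs Cs (period 6, group 1): the stated order agrees with the simple trend.
(C) Mg (period 3, group 2) vs Al (period 3, group 13): the stated order contradicts the simple trend.
(D) Rb (period 5, group 1) vs Cs (period 6, group 1): the stated order agrees with the simple trend.
The exception is (C): Al's single 3p electron is easier to remove than one from Mg's filled 3s².

(C)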